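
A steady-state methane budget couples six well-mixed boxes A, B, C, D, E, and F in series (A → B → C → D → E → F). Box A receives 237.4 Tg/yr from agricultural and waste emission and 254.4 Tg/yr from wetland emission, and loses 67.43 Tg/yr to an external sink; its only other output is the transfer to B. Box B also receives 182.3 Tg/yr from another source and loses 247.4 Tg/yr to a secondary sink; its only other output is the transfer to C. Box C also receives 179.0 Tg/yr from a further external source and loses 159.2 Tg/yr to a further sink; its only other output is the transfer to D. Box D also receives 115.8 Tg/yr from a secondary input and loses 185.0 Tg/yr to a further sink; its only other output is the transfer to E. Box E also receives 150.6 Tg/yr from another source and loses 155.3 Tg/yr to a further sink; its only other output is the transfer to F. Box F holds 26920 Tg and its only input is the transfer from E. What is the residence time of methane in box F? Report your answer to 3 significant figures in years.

88.2 yr

Box A: F(A→B) = (237.4 + 254.4) − 67.43 = 424.37 Tg/yr.
Box B: F(B→C) = (424.37 + 182.3) − 247.4 = 359.27 Tg/yr.
Box C: F(C→D) = (359.27 + 179.0) − 159.2 = 379.07 Tg/yr.
Box D: F(D→E) = (379.07 + 115.8) − 185.0 = 309.87 Tg/yr.
Box E: F(E→F) = (309.87 + 150.6) − 155.3 = 305.17 Tg/yr.
Box F throughput = its input = 305.17 Tg/yr; τ = 26920 / 305.17 = 88.21 yr.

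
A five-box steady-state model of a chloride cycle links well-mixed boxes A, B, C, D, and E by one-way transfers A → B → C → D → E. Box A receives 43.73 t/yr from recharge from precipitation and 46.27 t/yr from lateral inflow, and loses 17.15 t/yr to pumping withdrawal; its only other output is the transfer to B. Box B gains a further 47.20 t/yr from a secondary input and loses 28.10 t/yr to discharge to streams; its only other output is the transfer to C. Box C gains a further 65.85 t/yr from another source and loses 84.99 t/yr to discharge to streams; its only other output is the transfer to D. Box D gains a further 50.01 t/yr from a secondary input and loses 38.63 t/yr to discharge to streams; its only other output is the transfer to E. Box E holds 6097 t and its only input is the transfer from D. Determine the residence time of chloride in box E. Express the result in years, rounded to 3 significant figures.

72.4 yr

Box A: F(A→B) = (43.73 + 46.27) − 17.15 = 72.850 t/yr.
Box B: F(B→C) = (72.850 + 47.20) − 28.10 = 91.950 t/yr.
Box C: F(C→D) = (91.950 + 65.85) − 84.99 = 72.810 t/yr.
Box D: F(D→E) = (72.810 + 50.01) − 38.63 = 84.190 t/yr.
Box E throughput = its input = 84.190 t/yr; τ = 6097 / 84.190 = 72.42 yr.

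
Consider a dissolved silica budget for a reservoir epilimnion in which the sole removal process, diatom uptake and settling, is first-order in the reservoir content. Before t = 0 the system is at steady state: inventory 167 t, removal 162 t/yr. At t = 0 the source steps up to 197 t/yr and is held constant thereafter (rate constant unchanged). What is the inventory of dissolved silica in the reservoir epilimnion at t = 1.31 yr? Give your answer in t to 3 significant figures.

193 t

τ = M₀/F₀ = 167/162 = 1.031 yr; rate constant k = 1/τ.
New steady state M_∞ = F₁/k = F₁·τ = 197 × 1.031 = 203.08 t.
M(t) = M_∞ + (M₀ − M_∞)·e^(−t/τ); t/τ = 1.31/1.031 = 1.271, so e^(−t/τ) = 0.2806.
M(t) = 203.08 − 36.08 × 0.2806 = 192.96 t.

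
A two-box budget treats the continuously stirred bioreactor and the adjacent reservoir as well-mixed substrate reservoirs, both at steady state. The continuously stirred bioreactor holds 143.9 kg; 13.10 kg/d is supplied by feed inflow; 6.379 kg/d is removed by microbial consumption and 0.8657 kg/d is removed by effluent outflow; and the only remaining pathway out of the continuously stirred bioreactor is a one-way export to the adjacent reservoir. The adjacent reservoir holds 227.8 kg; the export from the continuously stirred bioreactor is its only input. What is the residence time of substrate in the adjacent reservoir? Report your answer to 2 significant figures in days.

Balance the continuously stirred bioreactor: ΣF_in = 13.100 kg/d.
Export to the adjacent reservoir = ΣF_in − (6.379 + 0.8657) = 5.8553 kg/d.
At steady state the output of the adjacent reservoir equals its input, 5.8553 kg/d.
τ = M / F = 227.8 / 5.8553 = 38.90 d.

39 d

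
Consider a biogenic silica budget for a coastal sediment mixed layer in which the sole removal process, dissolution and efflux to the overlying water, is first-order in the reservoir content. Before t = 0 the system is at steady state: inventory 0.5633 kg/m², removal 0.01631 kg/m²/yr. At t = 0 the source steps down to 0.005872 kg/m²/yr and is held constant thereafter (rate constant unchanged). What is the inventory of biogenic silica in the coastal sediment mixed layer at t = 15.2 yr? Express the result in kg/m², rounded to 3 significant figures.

The sink rate constant is k = F₀/M₀ = 0.01631/0.5633 = 0.02895 yr⁻¹.
Solving dM/dt = F₁ − kM with M(0) = M₀ gives M(t) = F₁/k + (M₀ − F₁/k)·e^(−kt).
F₁/k = 0.005872/0.02895 = 0.20280 kg/m²; kt = 0.02895 × 15.2 = 0.4401, e^(−kt) = 0.6440.
M(15.2) = 0.20280 + (0.5633 − 0.20280) × 0.6440 = 0.20280 + 0.2321 = 0.43495 kg/m².

0.435 kg/m²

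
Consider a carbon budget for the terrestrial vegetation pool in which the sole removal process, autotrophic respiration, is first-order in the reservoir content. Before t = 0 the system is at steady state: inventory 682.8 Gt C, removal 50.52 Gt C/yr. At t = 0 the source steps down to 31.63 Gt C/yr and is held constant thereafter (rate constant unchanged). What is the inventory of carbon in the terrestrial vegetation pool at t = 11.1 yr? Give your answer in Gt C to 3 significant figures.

τ = M₀/F₀ = 682.8/50.52 = 13.52 yr; rate constant k = 1/τ.
New steady state M_∞ = F₁/k = F₁·τ = 31.63 × 13.52 = 427.49 Gt C.
M(t) = M_∞ + (M₀ − M_∞)·e^(−t/τ); t/τ = 11.1/13.52 = 0.8213, so e^(−t/τ) = 0.4399.
M(t) = 427.49 + 255.3 × 0.4399 = 539.79 Gt C.

540 Gt C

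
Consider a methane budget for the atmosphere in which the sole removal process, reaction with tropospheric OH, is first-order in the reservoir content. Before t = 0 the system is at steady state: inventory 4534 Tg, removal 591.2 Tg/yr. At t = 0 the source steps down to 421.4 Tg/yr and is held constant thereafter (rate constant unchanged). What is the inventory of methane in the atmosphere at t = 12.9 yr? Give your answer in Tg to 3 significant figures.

3470 Tg

The sink rate constant is k = F₀/M₀ = 591.2/4534 = 0.1304 yr⁻¹.
Solving dM/dt = F₁ − kM with M(0) = M₀ gives M(t) = F₁/k + (M₀ − F₁/k)·e^(−kt).
F₁/k = 421.4/0.1304 = 3231.8 Tg; kt = 0.1304 × 12.9 = 1.682, e^(−kt) = 0.1860.
M(12.9) = 3231.8 + (4534 − 3231.8) × 0.1860 = 3231.8 + 242.2 = 3474.0 Tg.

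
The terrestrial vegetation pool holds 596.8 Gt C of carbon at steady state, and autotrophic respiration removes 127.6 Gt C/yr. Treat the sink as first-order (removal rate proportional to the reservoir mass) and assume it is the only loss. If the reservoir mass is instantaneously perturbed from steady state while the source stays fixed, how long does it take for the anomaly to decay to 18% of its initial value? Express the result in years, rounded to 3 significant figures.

For a linear reservoir the anomaly decays as exp(−t/τ) with τ = M/F = 596.8/127.6 = 4.677 yr.
exp(−t/τ) = 0.18 ⇒ t = −τ ln(0.18) = 4.677 × 1.715 = 8.020 yr.

8.02 yr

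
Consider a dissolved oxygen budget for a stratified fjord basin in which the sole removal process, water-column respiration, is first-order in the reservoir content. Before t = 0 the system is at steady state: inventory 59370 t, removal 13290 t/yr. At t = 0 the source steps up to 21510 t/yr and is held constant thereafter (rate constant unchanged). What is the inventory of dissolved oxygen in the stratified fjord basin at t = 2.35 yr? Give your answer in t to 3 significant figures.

74400 t

Residence time τ = M₀/F₀ = 4.467 yr. The eventual steady state is M_∞ = M₀·(F₁/F₀) = 59370 × 21510/13290 = 96091 t.
The anomaly ΔM(t) = M(t) − M_∞ decays as ΔM₀·e^(−t/τ) with ΔM₀ = 59370 − 96091 = −36720 t.
At t = 2.35 yr, e^(−t/τ) = e^(−0.5260) = 0.5909, so ΔM = −21700 t and M = 96091 − 21700 = 74391 t.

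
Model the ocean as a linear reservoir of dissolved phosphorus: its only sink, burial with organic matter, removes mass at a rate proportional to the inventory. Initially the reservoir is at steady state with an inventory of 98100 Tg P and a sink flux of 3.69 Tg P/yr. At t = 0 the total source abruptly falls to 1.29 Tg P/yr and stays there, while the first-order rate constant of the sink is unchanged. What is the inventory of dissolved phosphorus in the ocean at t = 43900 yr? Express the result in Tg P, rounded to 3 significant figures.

46500 Tg P

The sink rate constant is k = F₀/M₀ = 3.69/98100 = 3.761×10^-5 yr⁻¹.
Solving dM/dt = F₁ − kM with M(0) = M₀ gives M(t) = F₁/k + (M₀ − F₁/k)·e^(−kt).
F₁/k = 1.29/3.761×10^-5 = 34295 Tg P; kt = 3.761×10^-5 × 43900 = 1.651, e^(−kt) = 0.1918.
M(43900) = 34295 + (98100 − 34295) × 0.1918 = 34295 + 12240 = 46533 Tg P.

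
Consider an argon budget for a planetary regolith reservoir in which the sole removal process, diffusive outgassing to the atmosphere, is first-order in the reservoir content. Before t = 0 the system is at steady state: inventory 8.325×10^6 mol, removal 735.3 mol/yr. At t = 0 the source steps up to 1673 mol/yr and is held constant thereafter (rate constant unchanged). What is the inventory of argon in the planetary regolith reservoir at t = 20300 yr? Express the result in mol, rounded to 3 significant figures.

1.72×10^7 mol

τ = M₀/F₀ = 8.325×10^6/735.3 = 11320 yr; rate constant k = 1/τ.
New steady state M_∞ = F₁/k = F₁·τ = 1673 × 11320 = 1.8942×10^7 mol.
M(t) = M_∞ + (M₀ − M_∞)·e^(−t/τ); t/τ = 20300/11320 = 1.793, so e^(−t/τ) = 0.1665.
M(t) = 1.8942×10^7 − 1.062×10^7 × 0.1665 = 1.7174×10^7 mol.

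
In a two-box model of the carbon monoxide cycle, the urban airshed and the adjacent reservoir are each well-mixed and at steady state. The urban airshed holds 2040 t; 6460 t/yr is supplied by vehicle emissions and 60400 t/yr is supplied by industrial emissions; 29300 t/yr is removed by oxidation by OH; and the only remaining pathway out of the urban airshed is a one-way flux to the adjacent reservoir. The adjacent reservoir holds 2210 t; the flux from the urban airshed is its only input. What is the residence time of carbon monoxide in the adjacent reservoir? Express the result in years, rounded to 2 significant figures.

0.059 yr

Balance the urban airshed: ΣF_in = 6460 + 60400 = 66860 t/yr.
Flux to the adjacent reservoir = ΣF_in − (29300) = 37560 t/yr.
At steady state the output of the adjacent reservoir equals its input, 37560 t/yr.
τ = M / F = 2210 / 37560 = 0.05884 yr.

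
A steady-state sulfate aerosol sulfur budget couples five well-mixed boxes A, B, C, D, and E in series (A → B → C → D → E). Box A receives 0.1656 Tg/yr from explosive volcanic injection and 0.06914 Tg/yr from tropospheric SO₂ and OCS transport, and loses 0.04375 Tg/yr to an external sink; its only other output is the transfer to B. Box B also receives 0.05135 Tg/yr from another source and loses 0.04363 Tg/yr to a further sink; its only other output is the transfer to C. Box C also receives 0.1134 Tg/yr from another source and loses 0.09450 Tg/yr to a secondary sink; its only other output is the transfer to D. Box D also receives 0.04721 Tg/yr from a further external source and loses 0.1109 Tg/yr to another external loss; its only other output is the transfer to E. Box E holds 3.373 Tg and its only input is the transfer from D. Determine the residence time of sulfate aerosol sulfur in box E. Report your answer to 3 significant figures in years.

21.9 yr

Box A: F(A→B) = (0.1656 + 0.06914) − 0.04375 = 0.19099 Tg/yr.
Box B: F(B→C) = (0.19099 + 0.05135) − 0.04363 = 0.19871 Tg/yr.
Box C: F(C→D) = (0.19871 + 0.1134) − 0.09450 = 0.21761 Tg/yr.
Box D: F(D→E) = (0.21761 + 0.04721) − 0.1109 = 0.15392 Tg/yr.
Box E throughput = its input = 0.15392 Tg/yr; τ = 3.373 / 0.15392 = 21.91 yr.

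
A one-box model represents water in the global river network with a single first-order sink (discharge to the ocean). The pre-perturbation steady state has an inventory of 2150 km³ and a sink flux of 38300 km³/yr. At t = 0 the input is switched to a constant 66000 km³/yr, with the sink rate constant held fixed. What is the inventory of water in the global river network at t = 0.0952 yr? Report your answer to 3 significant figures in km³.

The sink rate constant is k = F₀/M₀ = 38300/2150 = 17.81 yr⁻¹.
Solving dM/dt = F₁ − kM with M(0) = M₀ gives M(t) = F₁/k + (M₀ − F₁/k)·e^(−kt).
F₁/k = 66000/17.81 = 3705.0 km³; kt = 17.81 × 0.0952 = 1.696, e^(−kt) = 0.1834.
M(0.0952) = 3705.0 + (2150 − 3705.0) × 0.1834 = 3705.0 − 285.2 = 3419.7 km³.

3420 km³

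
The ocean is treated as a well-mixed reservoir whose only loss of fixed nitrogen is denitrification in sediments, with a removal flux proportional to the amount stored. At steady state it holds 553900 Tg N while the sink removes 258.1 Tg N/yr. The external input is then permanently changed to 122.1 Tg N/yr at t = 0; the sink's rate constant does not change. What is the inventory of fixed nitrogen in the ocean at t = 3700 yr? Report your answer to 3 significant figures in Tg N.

314000 Tg N

The sink rate constant is k = F₀/M₀ = 258.1/553900 = 0.0004660 yr⁻¹.
Solving dM/dt = F₁ − kM with M(0) = M₀ gives M(t) = F₁/k + (M₀ − F₁/k)·e^(−kt).
F₁/k = 122.1/0.0004660 = 262030 Tg N; kt = 0.0004660 × 3700 = 1.724, e^(−kt) = 0.1783.
M(3700) = 262030 + (553900 − 262030) × 0.1783 = 262030 + 52050 = 314090 Tg N.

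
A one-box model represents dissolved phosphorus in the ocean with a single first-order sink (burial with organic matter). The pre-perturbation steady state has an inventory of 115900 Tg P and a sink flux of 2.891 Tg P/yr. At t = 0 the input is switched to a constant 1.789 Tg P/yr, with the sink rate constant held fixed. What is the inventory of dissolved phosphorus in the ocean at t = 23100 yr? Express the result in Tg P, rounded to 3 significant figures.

The sink rate constant is k = F₀/M₀ = 2.891/115900 = 2.494×10^-5 yr⁻¹.
Solving dM/dt = F₁ − kM with M(0) = M₀ gives M(t) = F₁/k + (M₀ − F₁/k)·e^(−kt).
F₁/k = 1.789/2.494×10^-5 = 71721 Tg P; kt = 2.494×10^-5 × 23100 = 0.5762, e^(−kt) = 0.5620.
M(23100) = 71721 + (115900 − 71721) × 0.5620 = 71721 + 24830 = 96551 Tg P.

96600 Tg P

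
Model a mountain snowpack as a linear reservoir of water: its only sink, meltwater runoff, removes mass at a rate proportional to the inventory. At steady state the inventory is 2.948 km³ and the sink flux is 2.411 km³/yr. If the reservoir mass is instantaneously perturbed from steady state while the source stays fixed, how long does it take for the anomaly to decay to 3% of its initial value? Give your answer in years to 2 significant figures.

For a linear reservoir the anomaly decays as exp(−t/τ) with τ = M/F = 2.948/2.411 = 1.223 yr.
exp(−t/τ) = 0.03 ⇒ t = −τ ln(0.03) = 1.223 × 3.507 = 4.288 yr.

4.3 yr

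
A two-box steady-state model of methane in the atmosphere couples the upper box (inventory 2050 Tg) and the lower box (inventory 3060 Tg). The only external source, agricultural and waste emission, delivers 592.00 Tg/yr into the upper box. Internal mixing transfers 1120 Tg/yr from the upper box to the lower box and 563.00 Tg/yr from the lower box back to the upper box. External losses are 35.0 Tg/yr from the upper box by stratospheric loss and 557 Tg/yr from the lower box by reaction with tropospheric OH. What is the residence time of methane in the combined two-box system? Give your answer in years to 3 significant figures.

Treat the two boxes together as one reservoir: the mixing fluxes between them are internal recycling, so τ = ΣM / Σ(external losses).
M_total = 2050 + 3060 = 5110.0 Tg.
ΣF_external_out = 35.0 + 557 = 592.00 Tg/yr.
τ = M_total / ΣF_ext = 5110.0 / 592.00 = 8.632 yr.

8.63 yr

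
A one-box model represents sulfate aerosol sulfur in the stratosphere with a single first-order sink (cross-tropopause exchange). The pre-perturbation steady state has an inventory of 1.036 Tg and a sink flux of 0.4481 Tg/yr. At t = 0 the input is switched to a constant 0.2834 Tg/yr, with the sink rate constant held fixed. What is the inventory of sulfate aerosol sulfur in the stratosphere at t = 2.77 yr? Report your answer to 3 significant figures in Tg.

0.770 Tg

The sink rate constant is k = F₀/M₀ = 0.4481/1.036 = 0.4325 yr⁻¹.
Solving dM/dt = F₁ − kM with M(0) = M₀ gives M(t) = F₁/k + (M₀ − F₁/k)·e^(−kt).
F₁/k = 0.2834/0.4325 = 0.65522 Tg; kt = 0.4325 × 2.77 = 1.198, e^(−kt) = 0.3018.
M(2.77) = 0.65522 + (1.036 − 0.65522) × 0.3018 = 0.65522 + 0.1149 = 0.77012 Tg.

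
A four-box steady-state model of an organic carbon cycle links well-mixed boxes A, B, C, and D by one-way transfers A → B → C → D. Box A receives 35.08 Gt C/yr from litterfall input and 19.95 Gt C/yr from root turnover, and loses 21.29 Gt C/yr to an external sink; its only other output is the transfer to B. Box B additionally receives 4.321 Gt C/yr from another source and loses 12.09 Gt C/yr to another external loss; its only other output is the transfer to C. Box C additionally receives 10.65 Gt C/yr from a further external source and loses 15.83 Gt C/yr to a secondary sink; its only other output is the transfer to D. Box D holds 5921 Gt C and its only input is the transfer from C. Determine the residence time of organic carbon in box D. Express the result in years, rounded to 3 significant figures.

285 yr

Box A: F(A→B) = (35.08 + 19.95) − 21.29 = 33.740 Gt C/yr.
Box B: F(B→C) = (33.740 + 4.321) − 12.09 = 25.971 Gt C/yr.
Box C: F(C→D) = (25.971 + 10.65) − 15.83 = 20.791 Gt C/yr.
Box D throughput = its input = 20.791 Gt C/yr; τ = 5921 / 20.791 = 284.8 yr.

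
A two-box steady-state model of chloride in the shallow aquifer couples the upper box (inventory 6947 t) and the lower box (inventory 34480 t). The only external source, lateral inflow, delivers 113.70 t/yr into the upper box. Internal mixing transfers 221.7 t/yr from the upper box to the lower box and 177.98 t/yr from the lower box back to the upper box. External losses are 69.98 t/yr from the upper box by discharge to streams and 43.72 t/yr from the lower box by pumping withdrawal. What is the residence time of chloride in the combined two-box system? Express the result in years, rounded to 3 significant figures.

Residence time in the combined system uses the total inventory and the total *external* removal — internal exchanges between the two boxes cancel.
M_total = 6947 + 34480 = 41427 t.
ΣF_external_out = 69.98 + 43.72 = 113.70 t/yr.
τ = M_total / ΣF_ext = 41427 / 113.70 = 364.4 yr.

364 yr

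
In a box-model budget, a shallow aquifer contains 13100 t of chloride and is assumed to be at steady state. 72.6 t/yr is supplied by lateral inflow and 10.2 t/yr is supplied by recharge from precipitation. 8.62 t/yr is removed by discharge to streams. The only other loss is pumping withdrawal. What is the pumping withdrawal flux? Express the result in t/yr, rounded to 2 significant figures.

74 t/yr

At steady state ΣF_in = ΣF_out.
ΣF_in = 72.6 + 10.2 = 82.800 t/yr.
Pumping withdrawal flux = ΣF_in − (8.62) = 82.800 − 8.620 = 74.18 t/yr.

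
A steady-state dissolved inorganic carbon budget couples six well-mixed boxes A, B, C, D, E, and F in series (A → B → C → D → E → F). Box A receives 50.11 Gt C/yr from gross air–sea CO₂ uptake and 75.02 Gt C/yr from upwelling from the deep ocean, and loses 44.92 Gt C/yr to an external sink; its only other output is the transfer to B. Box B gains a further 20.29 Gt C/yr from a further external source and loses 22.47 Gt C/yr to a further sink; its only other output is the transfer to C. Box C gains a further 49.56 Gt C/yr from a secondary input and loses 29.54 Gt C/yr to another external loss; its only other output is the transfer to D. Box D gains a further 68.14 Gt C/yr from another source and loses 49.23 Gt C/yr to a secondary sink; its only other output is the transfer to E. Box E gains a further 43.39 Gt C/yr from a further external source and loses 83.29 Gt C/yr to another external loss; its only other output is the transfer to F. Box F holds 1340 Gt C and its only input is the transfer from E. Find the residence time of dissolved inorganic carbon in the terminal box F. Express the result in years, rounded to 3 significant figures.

17.4 yr

Box A: F(A→B) = (50.11 + 75.02) − 44.92 = 80.210 Gt C/yr.
Box B: F(B→C) = (80.210 + 20.29) − 22.47 = 78.030 Gt C/yr.
Box C: F(C→D) = (78.030 + 49.56) − 29.54 = 98.050 Gt C/yr.
Box D: F(D→E) = (98.050 + 68.14) − 49.23 = 116.96 Gt C/yr.
Box E: F(E→F) = (116.96 + 43.39) − 83.29 = 77.060 Gt C/yr.
Box F throughput = its input = 77.060 Gt C/yr; τ = 1340 / 77.060 = 17.39 yr.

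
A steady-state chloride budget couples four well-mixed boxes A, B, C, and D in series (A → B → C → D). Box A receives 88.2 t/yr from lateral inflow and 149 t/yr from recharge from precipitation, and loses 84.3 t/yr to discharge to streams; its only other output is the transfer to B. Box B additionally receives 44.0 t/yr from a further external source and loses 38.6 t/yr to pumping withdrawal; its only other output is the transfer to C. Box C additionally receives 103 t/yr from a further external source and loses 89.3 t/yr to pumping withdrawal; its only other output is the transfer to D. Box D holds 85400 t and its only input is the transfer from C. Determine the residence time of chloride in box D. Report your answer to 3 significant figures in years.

497 yr

Box A: F(A→B) = (88.2 + 149) − 84.3 = 152.90 t/yr.
Box B: F(B→C) = (152.90 + 44.0) − 38.6 = 158.30 t/yr.
Box C: F(C→D) = (158.30 + 103) − 89.3 = 172.00 t/yr.
Box D throughput = its input = 172.00 t/yr; τ = 85400 / 172.00 = 496.5 yr.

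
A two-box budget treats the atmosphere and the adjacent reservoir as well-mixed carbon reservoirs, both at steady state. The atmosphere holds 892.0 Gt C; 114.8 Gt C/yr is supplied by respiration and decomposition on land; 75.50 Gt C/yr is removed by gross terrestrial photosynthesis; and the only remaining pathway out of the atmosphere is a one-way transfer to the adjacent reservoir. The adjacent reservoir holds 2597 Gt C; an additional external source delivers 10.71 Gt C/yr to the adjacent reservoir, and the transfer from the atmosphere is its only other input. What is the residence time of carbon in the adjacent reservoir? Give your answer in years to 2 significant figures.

52 yr

Balance the atmosphere: ΣF_in = 114.80 Gt C/yr.
Transfer to the adjacent reservoir = ΣF_in − (75.50) = 39.300 Gt C/yr.
Total input to the adjacent reservoir = 39.300 + 10.71 = 50.010 Gt C/yr; at steady state this equals its total output.
τ = M / F = 2597 / 50.010 = 51.93 yr.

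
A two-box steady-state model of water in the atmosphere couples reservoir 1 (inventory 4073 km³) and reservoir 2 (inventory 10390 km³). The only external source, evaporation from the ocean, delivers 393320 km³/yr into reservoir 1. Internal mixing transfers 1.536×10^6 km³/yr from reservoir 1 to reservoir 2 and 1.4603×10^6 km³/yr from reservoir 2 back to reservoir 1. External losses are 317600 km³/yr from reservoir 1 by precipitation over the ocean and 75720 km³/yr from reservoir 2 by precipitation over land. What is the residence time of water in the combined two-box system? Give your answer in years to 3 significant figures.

Treat the two boxes together as one reservoir: the mixing fluxes between them are internal recycling, so τ = ΣM / Σ(external losses).
M_total = 4073 + 10390 = 14463 km³.
ΣF_external_out = 317600 + 75720 = 393320 km³/yr.
τ = M_total / ΣF_ext = 14463 / 393320 = 0.03677 yr.

0.0368 yr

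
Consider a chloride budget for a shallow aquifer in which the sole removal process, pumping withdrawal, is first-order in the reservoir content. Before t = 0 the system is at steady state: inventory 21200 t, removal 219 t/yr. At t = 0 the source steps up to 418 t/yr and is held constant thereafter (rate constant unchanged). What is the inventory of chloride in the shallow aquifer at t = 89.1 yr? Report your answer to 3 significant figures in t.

32800 t

τ = M₀/F₀ = 21200/219 = 96.80 yr; rate constant k = 1/τ.
New steady state M_∞ = F₁/k = F₁·τ = 418 × 96.80 = 40464 t.
M(t) = M_∞ + (M₀ − M_∞)·e^(−t/τ); t/τ = 89.1/96.80 = 0.9204, so e^(−t/τ) = 0.3984.
M(t) = 40464 − 19260 × 0.3984 = 32790 t.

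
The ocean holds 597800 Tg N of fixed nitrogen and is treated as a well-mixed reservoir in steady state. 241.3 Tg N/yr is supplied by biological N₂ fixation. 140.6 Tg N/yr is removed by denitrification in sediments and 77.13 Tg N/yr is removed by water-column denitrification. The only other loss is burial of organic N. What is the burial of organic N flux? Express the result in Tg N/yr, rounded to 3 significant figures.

At steady state ΣF_in = ΣF_out.
ΣF_in = 241.30 Tg N/yr.
Burial of organic N flux = ΣF_in − (140.6 + 77.13) = 241.30 − 217.7 = 23.57 Tg N/yr.

23.6 Tg N/yr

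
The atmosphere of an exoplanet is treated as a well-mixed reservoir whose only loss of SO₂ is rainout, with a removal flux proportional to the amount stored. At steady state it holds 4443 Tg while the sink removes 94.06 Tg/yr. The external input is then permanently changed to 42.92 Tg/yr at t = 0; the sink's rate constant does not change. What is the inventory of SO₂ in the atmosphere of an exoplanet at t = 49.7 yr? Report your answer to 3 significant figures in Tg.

2870 Tg

τ = M₀/F₀ = 4443/94.06 = 47.24 yr; rate constant k = 1/τ.
New steady state M_∞ = F₁/k = F₁·τ = 42.92 × 47.24 = 2027.4 Tg.
M(t) = M_∞ + (M₀ − M_∞)·e^(−t/τ); t/τ = 49.7/47.24 = 1.052, so e^(−t/τ) = 0.3492.
M(t) = 2027.4 + 2416 × 0.3492 = 2870.9 Tg.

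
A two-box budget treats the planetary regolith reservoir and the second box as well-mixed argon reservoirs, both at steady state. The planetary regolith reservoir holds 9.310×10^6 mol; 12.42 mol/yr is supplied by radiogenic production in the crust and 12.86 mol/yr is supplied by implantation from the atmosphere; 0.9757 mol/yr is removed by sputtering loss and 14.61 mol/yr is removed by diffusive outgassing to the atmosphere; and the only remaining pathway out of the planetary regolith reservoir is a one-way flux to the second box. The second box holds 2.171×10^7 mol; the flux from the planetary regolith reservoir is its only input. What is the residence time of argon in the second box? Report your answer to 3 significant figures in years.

Balance the planetary regolith reservoir: ΣF_in = 12.42 + 12.86 = 25.280 mol/yr.
Flux to the second box = ΣF_in − (0.9757 + 14.61) = 9.6943 mol/yr.
At steady state the output of the second box equals its input, 9.6943 mol/yr.
τ = M / F = 2.171×10^7 / 9.6943 = 2.239×10^6 yr.

2.24×10^6 yr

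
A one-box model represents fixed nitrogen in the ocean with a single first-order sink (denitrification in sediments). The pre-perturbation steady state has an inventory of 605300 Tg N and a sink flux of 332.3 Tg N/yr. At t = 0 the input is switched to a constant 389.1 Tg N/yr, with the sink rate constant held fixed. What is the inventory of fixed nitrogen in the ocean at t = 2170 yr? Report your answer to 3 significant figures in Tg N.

677000 Tg N

The sink rate constant is k = F₀/M₀ = 332.3/605300 = 0.0005490 yr⁻¹.
Solving dM/dt = F₁ − kM with M(0) = M₀ gives M(t) = F₁/k + (M₀ − F₁/k)·e^(−kt).
F₁/k = 389.1/0.0005490 = 708760 Tg N; kt = 0.0005490 × 2170 = 1.191, e^(−kt) = 0.3038.
M(2170) = 708760 + (605300 − 708760) × 0.3038 = 708760 − 31440 = 677330 Tg N.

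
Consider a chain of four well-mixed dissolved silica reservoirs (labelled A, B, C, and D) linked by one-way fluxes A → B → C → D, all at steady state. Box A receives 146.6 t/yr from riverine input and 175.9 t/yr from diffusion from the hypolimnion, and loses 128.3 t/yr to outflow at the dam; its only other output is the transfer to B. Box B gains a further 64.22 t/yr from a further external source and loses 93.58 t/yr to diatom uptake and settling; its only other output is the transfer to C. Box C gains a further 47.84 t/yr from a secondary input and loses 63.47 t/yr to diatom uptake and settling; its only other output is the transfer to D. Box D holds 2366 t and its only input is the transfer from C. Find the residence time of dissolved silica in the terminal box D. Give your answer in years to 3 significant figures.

Box A: F(A→B) = (146.6 + 175.9) − 128.3 = 194.20 t/yr.
Box B: F(B→C) = (194.20 + 64.22) − 93.58 = 164.84 t/yr.
Box C: F(C→D) = (164.84 + 47.84) − 63.47 = 149.21 t/yr.
Box D throughput = its input = 149.21 t/yr; τ = 2366 / 149.21 = 15.86 yr.

15.9 yr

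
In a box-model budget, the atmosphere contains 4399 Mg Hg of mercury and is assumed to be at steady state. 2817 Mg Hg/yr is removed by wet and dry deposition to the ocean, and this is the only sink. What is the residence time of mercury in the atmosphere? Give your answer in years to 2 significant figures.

1.6 yr

τ = M / F = 4399 / 2817 = 1.562 yr.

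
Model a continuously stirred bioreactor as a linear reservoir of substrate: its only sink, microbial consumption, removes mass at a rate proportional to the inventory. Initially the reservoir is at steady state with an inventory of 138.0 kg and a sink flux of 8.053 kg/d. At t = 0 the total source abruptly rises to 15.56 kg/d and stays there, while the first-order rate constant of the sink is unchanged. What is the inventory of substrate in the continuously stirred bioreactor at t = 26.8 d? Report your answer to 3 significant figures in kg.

Residence time τ = M₀/F₀ = 17.14 d. The eventual steady state is M_∞ = M₀·(F₁/F₀) = 138.0 × 15.56/8.053 = 266.64 kg.
The anomaly ΔM(t) = M(t) − M_∞ decays as ΔM₀·e^(−t/τ) with ΔM₀ = 138.0 − 266.64 = −128.6 kg.
At t = 26.8 d, e^(−t/τ) = e^(−1.564) = 0.2093, so ΔM = −26.93 kg and M = 266.64 − 26.93 = 239.72 kg.

240 kg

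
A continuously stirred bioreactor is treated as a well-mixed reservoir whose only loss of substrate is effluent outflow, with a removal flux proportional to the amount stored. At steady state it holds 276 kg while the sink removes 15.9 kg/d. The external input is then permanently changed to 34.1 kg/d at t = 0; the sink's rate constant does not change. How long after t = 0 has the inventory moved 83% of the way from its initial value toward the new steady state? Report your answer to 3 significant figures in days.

30.8 d

τ = M₀/F₀ = 276/15.9 = 17.36 d.
The remaining gap fraction is e^(−t/τ); 83% covered ⇒ e^(−t/τ) = 0.170.
t = −τ ln(0.170) = 17.36 × 1.772 = 30.76 d.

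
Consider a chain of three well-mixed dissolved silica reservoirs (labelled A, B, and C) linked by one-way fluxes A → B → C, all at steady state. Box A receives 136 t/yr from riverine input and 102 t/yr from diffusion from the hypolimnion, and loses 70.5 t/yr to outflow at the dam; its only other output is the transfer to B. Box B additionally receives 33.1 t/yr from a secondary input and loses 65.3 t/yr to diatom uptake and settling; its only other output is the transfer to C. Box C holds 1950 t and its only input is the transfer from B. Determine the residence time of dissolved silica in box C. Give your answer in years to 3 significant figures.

Box A: F(A→B) = (136 + 102) − 70.5 = 167.50 t/yr.
Box B: F(B→C) = (167.50 + 33.1) − 65.3 = 135.30 t/yr.
Box C throughput = its input = 135.30 t/yr; τ = 1950 / 135.30 = 14.41 yr.

14.4 yr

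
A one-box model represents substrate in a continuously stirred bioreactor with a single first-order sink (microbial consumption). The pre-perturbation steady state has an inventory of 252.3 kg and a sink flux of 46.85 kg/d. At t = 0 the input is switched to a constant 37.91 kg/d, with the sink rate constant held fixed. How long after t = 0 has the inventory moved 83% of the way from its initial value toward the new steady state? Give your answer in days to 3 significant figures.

9.54 d

τ = M₀/F₀ = 252.3/46.85 = 5.385 d.
The remaining gap fraction is e^(−t/τ); 83% covered ⇒ e^(−t/τ) = 0.170.
t = −τ ln(0.170) = 5.385 × 1.772 = 9.542 d.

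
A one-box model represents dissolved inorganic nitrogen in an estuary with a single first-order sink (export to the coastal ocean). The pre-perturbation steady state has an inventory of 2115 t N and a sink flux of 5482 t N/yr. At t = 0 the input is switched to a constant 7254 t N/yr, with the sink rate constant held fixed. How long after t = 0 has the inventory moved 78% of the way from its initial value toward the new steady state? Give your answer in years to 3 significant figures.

0.584 yr

τ = M₀/F₀ = 2115/5482 = 0.3858 yr.
The remaining gap fraction is e^(−t/τ); 78% covered ⇒ e^(−t/τ) = 0.220.
t = −τ ln(0.220) = 0.3858 × 1.514 = 0.5842 yr.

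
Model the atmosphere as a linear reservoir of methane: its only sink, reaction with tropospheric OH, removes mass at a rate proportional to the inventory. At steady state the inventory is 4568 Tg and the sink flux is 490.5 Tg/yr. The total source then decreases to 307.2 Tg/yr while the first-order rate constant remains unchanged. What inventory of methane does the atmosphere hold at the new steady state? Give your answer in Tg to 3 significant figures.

Rate constant k = F/M = 490.5 / 4568 = 0.1074 yr⁻¹.
At the new steady state, source = k·M_new ⇒ M_new = 307.2 / 0.1074 = 2861 Tg.
(Equivalently M_new = M × F_new/F_old = 4568 × 307.2/490.5.)

2860 Tg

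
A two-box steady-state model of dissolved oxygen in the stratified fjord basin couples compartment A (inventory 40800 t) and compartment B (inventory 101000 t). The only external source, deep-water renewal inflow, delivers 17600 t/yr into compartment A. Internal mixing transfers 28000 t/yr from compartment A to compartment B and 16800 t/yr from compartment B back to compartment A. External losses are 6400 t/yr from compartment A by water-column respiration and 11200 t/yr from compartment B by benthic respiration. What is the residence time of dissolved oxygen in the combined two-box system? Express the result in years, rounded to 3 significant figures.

For the system as a whole, the A↔B exchange is internal and contributes nothing to the throughput; only the external sinks remove mass.
M_total = 40800 + 101000 = 141800 t.
ΣF_external_out = 6400 + 11200 = 17600 t/yr.
τ = M_total / ΣF_ext = 141800 / 17600 = 8.057 yr.

8.06 yr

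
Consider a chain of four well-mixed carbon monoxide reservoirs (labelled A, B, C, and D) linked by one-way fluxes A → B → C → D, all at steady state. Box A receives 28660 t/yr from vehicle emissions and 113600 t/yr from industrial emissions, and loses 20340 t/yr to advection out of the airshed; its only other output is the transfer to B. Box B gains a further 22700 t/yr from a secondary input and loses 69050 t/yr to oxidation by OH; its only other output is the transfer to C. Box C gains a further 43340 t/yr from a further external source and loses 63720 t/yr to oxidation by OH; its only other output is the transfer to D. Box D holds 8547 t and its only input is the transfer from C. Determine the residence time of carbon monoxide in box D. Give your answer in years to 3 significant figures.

0.155 yr

Box A: F(A→B) = (28660 + 113600) − 20340 = 121920 t/yr.
Box B: F(B→C) = (121920 + 22700) − 69050 = 75570 t/yr.
Box C: F(C→D) = (75570 + 43340) − 63720 = 55190 t/yr.
Box D throughput = its input = 55190 t/yr; τ = 8547 / 55190 = 0.1549 yr.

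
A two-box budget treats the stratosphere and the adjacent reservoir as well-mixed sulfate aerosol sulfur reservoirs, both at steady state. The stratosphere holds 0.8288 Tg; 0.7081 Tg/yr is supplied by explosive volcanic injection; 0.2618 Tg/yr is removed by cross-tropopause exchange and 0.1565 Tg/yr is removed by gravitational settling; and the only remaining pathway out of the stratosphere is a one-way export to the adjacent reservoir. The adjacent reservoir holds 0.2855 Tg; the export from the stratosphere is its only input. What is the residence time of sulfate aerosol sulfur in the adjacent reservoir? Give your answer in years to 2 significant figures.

0.99 yr

Balance the stratosphere: ΣF_in = 0.70810 Tg/yr.
Export to the adjacent reservoir = ΣF_in − (0.2618 + 0.1565) = 0.28980 Tg/yr.
At steady state the output of the adjacent reservoir equals its input, 0.28980 Tg/yr.
τ = M / F = 0.2855 / 0.28980 = 0.9852 yr.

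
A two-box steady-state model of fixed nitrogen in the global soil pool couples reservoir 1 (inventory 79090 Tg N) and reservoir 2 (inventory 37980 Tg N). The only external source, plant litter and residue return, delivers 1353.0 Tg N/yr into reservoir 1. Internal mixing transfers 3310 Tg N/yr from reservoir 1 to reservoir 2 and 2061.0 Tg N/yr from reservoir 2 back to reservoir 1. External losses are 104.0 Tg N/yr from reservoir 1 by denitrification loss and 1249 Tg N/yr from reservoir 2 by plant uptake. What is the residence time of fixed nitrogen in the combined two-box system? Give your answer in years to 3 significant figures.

86.5 yr

Treat the two boxes together as one reservoir: the mixing fluxes between them are internal recycling, so τ = ΣM / Σ(external losses).
M_total = 79090 + 37980 = 117070 Tg N.
ΣF_external_out = 104.0 + 1249 = 1353.0 Tg N/yr.
τ = M_total / ΣF_ext = 117070 / 1353.0 = 86.53 yr.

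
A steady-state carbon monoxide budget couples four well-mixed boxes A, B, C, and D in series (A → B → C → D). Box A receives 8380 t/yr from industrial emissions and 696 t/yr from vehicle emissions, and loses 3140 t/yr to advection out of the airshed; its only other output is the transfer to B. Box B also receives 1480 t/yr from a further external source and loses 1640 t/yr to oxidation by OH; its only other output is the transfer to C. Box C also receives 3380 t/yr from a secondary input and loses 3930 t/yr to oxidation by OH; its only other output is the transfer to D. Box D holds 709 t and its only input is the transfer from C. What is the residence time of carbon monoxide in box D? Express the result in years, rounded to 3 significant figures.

Box A: F(A→B) = (8380 + 696) − 3140 = 5936.0 t/yr.
Box B: F(B→C) = (5936.0 + 1480) − 1640 = 5776.0 t/yr.
Box C: F(C→D) = (5776.0 + 3380) − 3930 = 5226.0 t/yr.
Box D throughput = its input = 5226.0 t/yr; τ = 709 / 5226.0 = 0.1357 yr.

0.136 yr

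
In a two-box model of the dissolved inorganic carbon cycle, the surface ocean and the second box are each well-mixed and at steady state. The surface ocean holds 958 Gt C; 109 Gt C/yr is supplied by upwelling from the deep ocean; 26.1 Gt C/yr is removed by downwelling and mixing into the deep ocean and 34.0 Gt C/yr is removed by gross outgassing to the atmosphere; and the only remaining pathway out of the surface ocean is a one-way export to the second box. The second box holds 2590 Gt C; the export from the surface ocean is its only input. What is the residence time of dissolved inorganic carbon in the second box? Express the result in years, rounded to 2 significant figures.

53 yr

Balance the surface ocean: ΣF_in = 109.00 Gt C/yr.
Export to the second box = ΣF_in − (26.1 + 34.0) = 48.900 Gt C/yr.
At steady state the output of the second box equals its input, 48.900 Gt C/yr.
τ = M / F = 2590 / 48.900 = 52.97 yr.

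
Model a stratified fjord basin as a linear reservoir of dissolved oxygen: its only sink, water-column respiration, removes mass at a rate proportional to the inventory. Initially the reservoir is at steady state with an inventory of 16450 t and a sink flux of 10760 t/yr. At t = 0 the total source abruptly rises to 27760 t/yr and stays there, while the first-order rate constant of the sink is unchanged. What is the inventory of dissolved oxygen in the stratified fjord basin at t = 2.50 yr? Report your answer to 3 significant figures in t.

Residence time τ = M₀/F₀ = 1.529 yr. The eventual steady state is M_∞ = M₀·(F₁/F₀) = 16450 × 27760/10760 = 42440 t.
The anomaly ΔM(t) = M(t) − M_∞ decays as ΔM₀·e^(−t/τ) with ΔM₀ = 16450 − 42440 = −25990 t.
At t = 2.50 yr, e^(−t/τ) = e^(−1.635) = 0.1949, so ΔM = −5065 t and M = 42440 − 5065 = 37374 t.

37400 t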